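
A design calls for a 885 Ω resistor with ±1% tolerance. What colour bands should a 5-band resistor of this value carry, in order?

885 Ω = 885 × 10^0.
8 → grey
8 → grey
5 → green
Multiplier 10^0 → black.
±1% tolerance → brown.

grey, grey, green, black, brown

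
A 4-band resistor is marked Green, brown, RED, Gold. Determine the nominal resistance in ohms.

5100 Ω

Green → 5 (first significant figure)
Brown → 1 (second significant figure)
Red → ×10^2 multiplier
51 × 100 = 5100 Ω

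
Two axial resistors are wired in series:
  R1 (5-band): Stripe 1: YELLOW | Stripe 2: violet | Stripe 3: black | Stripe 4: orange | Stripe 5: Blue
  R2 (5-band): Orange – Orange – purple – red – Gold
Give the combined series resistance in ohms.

R1: yellow, violet, black → 470; orange ×10^3 → 470000 Ω.
R2: orange, orange, violet → 337; red ×10^2 → 33700 Ω.
Series: 470000 + 33700 = 503700 Ω.

503700 Ω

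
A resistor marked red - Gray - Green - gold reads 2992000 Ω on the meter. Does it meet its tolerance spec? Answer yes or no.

Red → 2 (first significant figure)
Grey → 8 (second significant figure)
Green → ×10^5 multiplier
Gold → ±5% tolerance
28 × 100000 = 2800000 Ω
Allowed range: 2660000 Ω to 2940000 Ω.
2992000 Ω lies outside that range.

no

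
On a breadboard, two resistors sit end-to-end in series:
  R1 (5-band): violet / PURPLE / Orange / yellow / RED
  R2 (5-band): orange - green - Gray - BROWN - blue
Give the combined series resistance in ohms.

R1: violet, violet, orange → 773; yellow ×10^4 → 7730000 Ω.
R2: orange, green, grey → 358; brown ×10 → 3580 Ω.
Series: 7730000 + 3580 = 7733580 Ω.

7733580 Ω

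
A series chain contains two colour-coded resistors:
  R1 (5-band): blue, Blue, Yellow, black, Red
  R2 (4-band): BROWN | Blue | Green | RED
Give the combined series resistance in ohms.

R1: blue, blue, yellow → 664; black ×1 → 664 Ω.
R2: brown, blue → 16; green ×10^5 → 1600000 Ω.
Series: 664 + 1600000 = 1600664 Ω.

1600664 Ω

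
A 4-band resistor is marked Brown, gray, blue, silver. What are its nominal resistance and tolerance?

Brown → 1 (first significant figure)
Grey → 8 (second significant figure)
Blue → ×10^6 multiplier
Silver → ±10% tolerance
18 × 1000000 = 18000000 Ω

18000000 Ω ±10%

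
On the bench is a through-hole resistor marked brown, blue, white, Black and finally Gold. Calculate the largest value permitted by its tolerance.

Brown → 1 (first significant figure)
Blue → 6 (second significant figure)
White → 9 (third significant figure)
Black → ×1 multiplier
Gold → ±5% tolerance
169 × 1 = 169 Ω
Largest = 169 × (1 + 5/100) = 177.45 Ω.

177.45 Ω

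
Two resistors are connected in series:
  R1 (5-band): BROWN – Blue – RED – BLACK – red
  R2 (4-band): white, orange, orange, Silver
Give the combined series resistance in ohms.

93162 Ω

R1: brown, blue, red → 162; black ×1 → 162 Ω.
R2: white, orange → 93; orange ×10^3 → 93000 Ω.
Series: 162 + 93000 = 93162 Ω.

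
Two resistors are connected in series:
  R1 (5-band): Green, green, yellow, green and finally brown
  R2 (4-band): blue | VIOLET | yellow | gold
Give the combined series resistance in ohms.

R1: green, green, yellow → 554; green ×10^5 → 55400000 Ω.
R2: blue, violet → 67; yellow ×10^4 → 670000 Ω.
Series: 55400000 + 670000 = 56070000 Ω.

56070000 Ω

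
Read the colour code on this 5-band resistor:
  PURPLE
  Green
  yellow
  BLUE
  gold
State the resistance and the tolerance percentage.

Violet → 7 (first significant figure)
Green → 5 (second significant figure)
Yellow → 4 (third significant figure)
Blue → ×10^6 multiplier
Gold → ±5% tolerance
754 × 1000000 = 754000000 Ω

754000000 Ω ±5%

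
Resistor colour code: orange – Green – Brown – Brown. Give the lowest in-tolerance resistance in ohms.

Orange → 3 (first significant figure)
Green → 5 (second significant figure)
Brown → ×10 multiplier
Brown → ±1% tolerance
35 × 10 = 350 Ω
Lowest = 350 × (1 − 1/100) = 346.5 Ω.

346.5 Ω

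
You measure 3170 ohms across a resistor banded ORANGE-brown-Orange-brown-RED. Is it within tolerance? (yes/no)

Orange → 3 (first significant figure)
Brown → 1 (second significant figure)
Orange → 3 (third significant figure)
Brown → ×10 multiplier
Red → ±2% tolerance
313 × 10 = 3130 Ω
Allowed range: 3067.4 Ω to 3192.6 Ω.
3170 ohms lies inside that range.

yes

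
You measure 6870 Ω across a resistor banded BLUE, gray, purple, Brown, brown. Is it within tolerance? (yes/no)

yes

Blue → 6 (first significant figure)
Grey → 8 (second significant figure)
Violet → 7 (third significant figure)
Brown → ×10 multiplier
Brown → ±1% tolerance
687 × 10 = 6870 Ω
Allowed range: 6801.3 Ω to 6938.7 Ω.
6870 Ω lies inside that range.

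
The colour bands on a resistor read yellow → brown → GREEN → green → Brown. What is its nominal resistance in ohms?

41500000 Ω

Yellow → 4 (first significant figure)
Brown → 1 (second significant figure)
Green → 5 (third significant figure)
Green → ×10^5 multiplier
415 × 100000 = 41500000 Ω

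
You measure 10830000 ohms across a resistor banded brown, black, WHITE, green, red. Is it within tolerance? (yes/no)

yes

Brown → 1 (first significant figure)
Black → 0 (second significant figure)
White → 9 (third significant figure)
Green → ×10^5 multiplier
Red → ±2% tolerance
109 × 100000 = 10900000 Ω
Allowed range: 10682000 Ω to 11118000 Ω.
10830000 ohms lies inside that range.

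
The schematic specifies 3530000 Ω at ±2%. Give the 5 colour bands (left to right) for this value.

3530000 Ω = 353 × 10^4.
3 → orange
5 → green
3 → orange
Multiplier 10^4 → yellow.
±2% tolerance → red.

orange, green, orange, yellow, red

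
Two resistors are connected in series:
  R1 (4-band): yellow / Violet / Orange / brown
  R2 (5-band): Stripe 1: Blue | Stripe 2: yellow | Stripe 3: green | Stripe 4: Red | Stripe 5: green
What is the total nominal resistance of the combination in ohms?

111500 Ω

R1: yellow, violet → 47; orange ×10^3 → 47000 Ω.
R2: blue, yellow, green → 645; red ×10^2 → 64500 Ω.
Series: 47000 + 64500 = 111500 Ω.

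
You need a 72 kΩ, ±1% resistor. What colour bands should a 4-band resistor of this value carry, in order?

violet, red, orange, brown

72000 Ω = 72 × 10^3.
7 → violet
2 → red
Multiplier 10^3 → orange.
±1% tolerance → brown.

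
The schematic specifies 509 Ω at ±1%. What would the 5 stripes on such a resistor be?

509 Ω = 509 × 10^0.
5 → green
0 → black
9 → white
Multiplier 10^0 → black.
±1% tolerance → brown.

green, black, white, black, brown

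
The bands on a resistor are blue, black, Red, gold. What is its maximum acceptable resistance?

Blue → 6 (first significant figure)
Black → 0 (second significant figure)
Red → ×10^2 multiplier
Gold → ±5% tolerance
60 × 100 = 6000 Ω
Maximum = 6000 × (1 + 5/100) = 6300 Ω.

6300 Ω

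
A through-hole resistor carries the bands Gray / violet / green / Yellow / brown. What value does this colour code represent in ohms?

8750000 Ω

Grey → 8 (first significant figure)
Violet → 7 (second significant figure)
Green → 5 (third significant figure)
Yellow → ×10^4 multiplier
875 × 10000 = 8750000 Ω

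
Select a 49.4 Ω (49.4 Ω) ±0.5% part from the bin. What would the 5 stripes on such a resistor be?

49.4 Ω = 494 × 10^-1.
4 → yellow
9 → white
4 → yellow
Multiplier 10^-1 → gold.
±0.5% tolerance → green.

yellow, white, yellow, gold, green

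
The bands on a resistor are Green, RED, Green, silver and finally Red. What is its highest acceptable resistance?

Green → 5 (first significant figure)
Red → 2 (second significant figure)
Green → 5 (third significant figure)
Silver → ×0.01 multiplier
Red → ±2% tolerance
525 × 0.01 = 5.25 Ω
Highest = 5.25 × (1 + 2/100) = 5.355 Ω.

5.355 Ω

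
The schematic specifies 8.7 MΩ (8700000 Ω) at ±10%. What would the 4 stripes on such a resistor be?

8700000 Ω = 87 × 10^5.
8 → grey
7 → violet
Multiplier 10^5 → green.
±10% tolerance → silver.

grey, violet, green, silver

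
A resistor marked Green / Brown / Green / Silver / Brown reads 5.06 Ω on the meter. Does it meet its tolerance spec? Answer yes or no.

Green → 5 (first significant figure)
Brown → 1 (second significant figure)
Green → 5 (third significant figure)
Silver → ×0.01 multiplier
Brown → ±1% tolerance
515 × 0.01 = 5.15 Ω
Allowed range: 5.0985 Ω to 5.2015 Ω.
5.06 Ω lies outside that range.

no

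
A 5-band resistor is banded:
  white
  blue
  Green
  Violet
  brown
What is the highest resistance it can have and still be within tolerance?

White → 9 (first significant figure)
Blue → 6 (second significant figure)
Green → 5 (third significant figure)
Violet → ×10^7 multiplier
Brown → ±1% tolerance
965 × 10000000 = 9650000000 Ω
Highest = 9650000000 × (1 + 1/100) = 9746500000 Ω.

9746500000 Ω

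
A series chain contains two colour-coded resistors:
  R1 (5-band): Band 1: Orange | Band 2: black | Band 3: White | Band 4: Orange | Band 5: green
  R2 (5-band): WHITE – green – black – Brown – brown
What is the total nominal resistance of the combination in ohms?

R1: orange, black, white → 309; orange ×10^3 → 309000 Ω.
R2: white, green, black → 950; brown ×10 → 9500 Ω.
Series: 309000 + 9500 = 318500 Ω.

318500 Ω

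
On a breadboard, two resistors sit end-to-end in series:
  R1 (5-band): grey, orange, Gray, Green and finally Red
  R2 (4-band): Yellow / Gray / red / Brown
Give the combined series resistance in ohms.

R1: grey, orange, grey → 838; green ×10^5 → 83800000 Ω.
R2: yellow, grey → 48; red ×10^2 → 4800 Ω.
Series: 83800000 + 4800 = 83804800 Ω.

83804800 Ω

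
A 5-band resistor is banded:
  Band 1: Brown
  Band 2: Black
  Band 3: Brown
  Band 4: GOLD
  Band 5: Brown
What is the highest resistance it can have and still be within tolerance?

10.201 Ω

Brown → 1 (first significant figure)
Black → 0 (second significant figure)
Brown → 1 (third significant figure)
Gold → ×0.1 multiplier
Brown → ±1% tolerance
101 × 0.1 = 10.1 Ω
Highest = 10.1 × (1 + 1/100) = 10.201 Ω.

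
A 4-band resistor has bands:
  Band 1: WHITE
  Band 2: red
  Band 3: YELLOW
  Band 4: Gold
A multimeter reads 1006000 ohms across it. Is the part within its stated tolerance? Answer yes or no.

White → 9 (first significant figure)
Red → 2 (second significant figure)
Yellow → ×10^4 multiplier
Gold → ±5% tolerance
92 × 10000 = 920000 Ω
Allowed range: 874000 Ω to 966000 Ω.
1006000 ohms lies outside that range.

no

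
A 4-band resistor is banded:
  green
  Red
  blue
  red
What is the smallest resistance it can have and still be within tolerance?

Green → 5 (first significant figure)
Red → 2 (second significant figure)
Blue → ×10^6 multiplier
Red → ±2% tolerance
52 × 1000000 = 52000000 Ω
Smallest = 52000000 × (1 − 2/100) = 50960000 Ω.

50960000 Ω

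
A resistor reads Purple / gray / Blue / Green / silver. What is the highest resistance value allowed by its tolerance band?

86460000 Ω

Violet → 7 (first significant figure)
Grey → 8 (second significant figure)
Blue → 6 (third significant figure)
Green → ×10^5 multiplier
Silver → ±10% tolerance
786 × 100000 = 78600000 Ω
Highest = 78600000 × (1 + 10/100) = 86460000 Ω.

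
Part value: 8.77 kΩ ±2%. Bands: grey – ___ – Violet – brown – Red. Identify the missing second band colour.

violet

8770 Ω = 877 × 10^1.
The second band gives digit 7 of the significand, and 7 is violet.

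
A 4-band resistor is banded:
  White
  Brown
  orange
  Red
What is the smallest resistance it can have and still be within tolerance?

White → 9 (first significant figure)
Brown → 1 (second significant figure)
Orange → ×10^3 multiplier
Red → ±2% tolerance
91 × 1000 = 91000 Ω
Smallest = 91000 × (1 − 2/100) = 89180 Ω.

89180 Ω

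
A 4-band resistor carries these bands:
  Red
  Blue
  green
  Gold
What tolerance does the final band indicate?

The last band, gold, is the tolerance band.
Gold corresponds to ±5%.

±5%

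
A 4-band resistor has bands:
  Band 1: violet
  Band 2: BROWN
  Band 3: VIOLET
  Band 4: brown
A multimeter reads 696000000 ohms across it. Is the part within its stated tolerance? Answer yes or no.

no

Violet → 7 (first significant figure)
Brown → 1 (second significant figure)
Violet → ×10^7 multiplier
Brown → ±1% tolerance
71 × 10000000 = 710000000 Ω
Allowed range: 702900000 Ω to 717100000 Ω.
696000000 ohms lies outside that range.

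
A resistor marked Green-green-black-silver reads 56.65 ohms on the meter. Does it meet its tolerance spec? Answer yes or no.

Green → 5 (first significant figure)
Green → 5 (second significant figure)
Black → ×1 multiplier
Silver → ±10% tolerance
55 × 1 = 55 Ω
Allowed range: 49.5 Ω to 60.5 Ω.
56.65 ohms lies inside that range.

yes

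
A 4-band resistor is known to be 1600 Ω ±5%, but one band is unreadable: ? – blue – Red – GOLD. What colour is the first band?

1600 Ω = 16 × 10^2.
The first band gives digit 1 of the significand, and 1 is brown.

brown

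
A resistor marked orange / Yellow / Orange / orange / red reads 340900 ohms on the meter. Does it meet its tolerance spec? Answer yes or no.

yes

Orange → 3 (first significant figure)
Yellow → 4 (second significant figure)
Orange → 3 (third significant figure)
Orange → ×10^3 multiplier
Red → ±2% tolerance
343 × 1000 = 343000 Ω
Allowed range: 336140 Ω to 349860 Ω.
340900 ohms lies inside that range.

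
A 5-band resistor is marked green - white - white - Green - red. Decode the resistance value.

Green → 5 (first significant figure)
White → 9 (second significant figure)
White → 9 (third significant figure)
Green → ×10^5 multiplier
599 × 100000 = 59900000 Ω

59900000 Ω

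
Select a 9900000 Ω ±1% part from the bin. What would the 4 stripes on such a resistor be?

9900000 Ω = 99 × 10^5.
9 → white
9 → white
Multiplier 10^5 → green.
±1% tolerance → brown.

white, white, green, brown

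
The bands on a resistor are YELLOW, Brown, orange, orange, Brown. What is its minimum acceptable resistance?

408870 Ω

Yellow → 4 (first significant figure)
Brown → 1 (second significant figure)
Orange → 3 (third significant figure)
Orange → ×10^3 multiplier
Brown → ±1% tolerance
413 × 1000 = 413000 Ω
Minimum = 413000 × (1 − 1/100) = 408870 Ω.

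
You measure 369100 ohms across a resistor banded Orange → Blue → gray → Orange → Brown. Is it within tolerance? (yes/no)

yes

Orange → 3 (first significant figure)
Blue → 6 (second significant figure)
Grey → 8 (third significant figure)
Orange → ×10^3 multiplier
Brown → ±1% tolerance
368 × 1000 = 368000 Ω
Allowed range: 364320 Ω to 371680 Ω.
369100 ohms lies inside that range.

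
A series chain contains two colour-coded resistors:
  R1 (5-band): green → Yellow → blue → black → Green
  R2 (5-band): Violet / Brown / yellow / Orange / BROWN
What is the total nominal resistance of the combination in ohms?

714546 Ω

R1: green, yellow, blue → 546; black ×1 → 546 Ω.
R2: violet, brown, yellow → 714; orange ×10^3 → 714000 Ω.
Series: 546 + 714000 = 714546 Ω.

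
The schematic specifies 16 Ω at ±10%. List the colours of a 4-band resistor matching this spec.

16 Ω = 16 × 10^0.
1 → brown
6 → blue
Multiplier 10^0 → black.
±10% tolerance → silver.

brown, blue, black, silver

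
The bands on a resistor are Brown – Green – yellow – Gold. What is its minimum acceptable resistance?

Brown → 1 (first significant figure)
Green → 5 (second significant figure)
Yellow → ×10^4 multiplier
Gold → ±5% tolerance
15 × 10000 = 150000 Ω
Minimum = 150000 × (1 − 5/100) = 142500 Ω.

142500 Ω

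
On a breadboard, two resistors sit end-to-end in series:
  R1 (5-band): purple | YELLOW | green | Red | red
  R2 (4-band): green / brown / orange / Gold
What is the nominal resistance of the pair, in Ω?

R1: violet, yellow, green → 745; red ×10^2 → 74500 Ω.
R2: green, brown → 51; orange ×10^3 → 51000 Ω.
Series: 74500 + 51000 = 125500 Ω.

125500 Ω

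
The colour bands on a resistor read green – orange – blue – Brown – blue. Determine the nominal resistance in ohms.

Green → 5 (first significant figure)
Orange → 3 (second significant figure)
Blue → 6 (third significant figure)
Brown → ×10 multiplier
536 × 10 = 5360 Ω

5360 Ω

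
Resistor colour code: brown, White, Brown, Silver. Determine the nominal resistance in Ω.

190 Ω

Brown → 1 (first significant figure)
White → 9 (second significant figure)
Brown → ×10 multiplier
19 × 10 = 190 Ω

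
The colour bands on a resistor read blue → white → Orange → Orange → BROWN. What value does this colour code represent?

693000 Ω

Blue → 6 (first significant figure)
White → 9 (second significant figure)
Orange → 3 (third significant figure)
Orange → ×10^3 multiplier
693 × 1000 = 693000 Ω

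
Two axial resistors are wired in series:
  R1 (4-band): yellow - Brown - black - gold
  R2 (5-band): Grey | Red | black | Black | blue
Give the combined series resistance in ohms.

861 Ω

R1: yellow, brown → 41; black ×1 → 41 Ω.
R2: grey, red, black → 820; black ×1 → 820 Ω.
Series: 41 + 820 = 861 Ω.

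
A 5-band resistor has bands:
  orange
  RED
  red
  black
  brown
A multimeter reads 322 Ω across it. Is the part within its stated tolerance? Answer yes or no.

Orange → 3 (first significant figure)
Red → 2 (second significant figure)
Red → 2 (third significant figure)
Black → ×1 multiplier
Brown → ±1% tolerance
322 × 1 = 322 Ω
Allowed range: 318.78 Ω to 325.22 Ω.
322 Ω lies inside that range.

yes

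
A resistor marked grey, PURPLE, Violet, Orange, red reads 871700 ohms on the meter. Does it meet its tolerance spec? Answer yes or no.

Grey → 8 (first significant figure)
Violet → 7 (second significant figure)
Violet → 7 (third significant figure)
Orange → ×10^3 multiplier
Red → ±2% tolerance
877 × 1000 = 877000 Ω
Allowed range: 859460 Ω to 894540 Ω.
871700 ohms lies inside that range.

yes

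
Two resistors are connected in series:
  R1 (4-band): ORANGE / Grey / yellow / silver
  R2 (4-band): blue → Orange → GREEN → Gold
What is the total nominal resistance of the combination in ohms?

6680000 Ω

R1: orange, grey → 38; yellow ×10^4 → 380000 Ω.
R2: blue, orange → 63; green ×10^5 → 6300000 Ω.
Series: 380000 + 6300000 = 6680000 Ω.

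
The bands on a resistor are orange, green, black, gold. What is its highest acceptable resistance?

36.75 Ω

Orange → 3 (first significant figure)
Green → 5 (second significant figure)
Black → ×1 multiplier
Gold → ±5% tolerance
35 × 1 = 35 Ω
Highest = 35 × (1 + 5/100) = 36.75 Ω.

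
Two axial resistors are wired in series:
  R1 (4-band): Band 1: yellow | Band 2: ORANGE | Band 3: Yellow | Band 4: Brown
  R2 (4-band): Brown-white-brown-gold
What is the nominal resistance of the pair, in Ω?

R1: yellow, orange → 43; yellow ×10^4 → 430000 Ω.
R2: brown, white → 19; brown ×10 → 190 Ω.
Series: 430000 + 190 = 430190 Ω.

430190 Ω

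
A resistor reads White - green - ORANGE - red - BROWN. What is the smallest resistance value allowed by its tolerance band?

White → 9 (first significant figure)
Green → 5 (second significant figure)
Orange → 3 (third significant figure)
Red → ×10^2 multiplier
Brown → ±1% tolerance
953 × 100 = 95300 Ω
Smallest = 95300 × (1 − 1/100) = 94347 Ω.

94347 Ω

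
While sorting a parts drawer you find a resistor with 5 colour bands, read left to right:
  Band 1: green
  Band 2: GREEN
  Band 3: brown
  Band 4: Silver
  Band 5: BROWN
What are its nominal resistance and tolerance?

5.51 Ω ±1%

Green → 5 (first significant figure)
Green → 5 (second significant figure)
Brown → 1 (third significant figure)
Silver → ×0.01 multiplier
Brown → ±1% tolerance
551 × 0.01 = 5.51 Ω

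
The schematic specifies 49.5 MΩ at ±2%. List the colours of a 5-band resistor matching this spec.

49500000 Ω = 495 × 10^5.
4 → yellow
9 → white
5 → green
Multiplier 10^5 → green.
±2% tolerance → red.

yellow, white, green, green, red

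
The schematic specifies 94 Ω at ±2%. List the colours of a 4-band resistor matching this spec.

white, yellow, black, red

94 Ω = 94 × 10^0.
9 → white
4 → yellow
Multiplier 10^0 → black.
±2% tolerance → red.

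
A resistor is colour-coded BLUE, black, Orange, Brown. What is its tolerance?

±1%

The last band, brown, is the tolerance band.
Brown corresponds to ±1%.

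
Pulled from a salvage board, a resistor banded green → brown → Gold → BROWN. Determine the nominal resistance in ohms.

5.1 Ω

Green → 5 (first significant figure)
Brown → 1 (second significant figure)
Gold → ×0.1 multiplier
51 × 0.1 = 5.1 Ω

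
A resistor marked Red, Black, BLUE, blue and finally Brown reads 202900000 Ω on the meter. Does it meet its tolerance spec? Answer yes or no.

Red → 2 (first significant figure)
Black → 0 (second significant figure)
Blue → 6 (third significant figure)
Blue → ×10^6 multiplier
Brown → ±1% tolerance
206 × 1000000 = 206000000 Ω
Allowed range: 203940000 Ω to 208060000 Ω.
202900000 Ω lies outside that range.

no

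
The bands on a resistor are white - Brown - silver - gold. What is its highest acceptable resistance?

White → 9 (first significant figure)
Brown → 1 (second significant figure)
Silver → ×0.01 multiplier
Gold → ±5% tolerance
91 × 0.01 = 0.91 Ω
Highest = 0.91 × (1 + 5/100) = 0.9555 Ω.

0.9555 Ω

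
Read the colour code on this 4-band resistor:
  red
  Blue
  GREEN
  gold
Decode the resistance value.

2600000 Ω

Red → 2 (first significant figure)
Blue → 6 (second significant figure)
Green → ×10^5 multiplier
26 × 100000 = 2600000 Ω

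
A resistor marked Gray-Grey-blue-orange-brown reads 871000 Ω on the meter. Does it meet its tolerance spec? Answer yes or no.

Grey → 8 (first significant figure)
Grey → 8 (second significant figure)
Blue → 6 (third significant figure)
Orange → ×10^3 multiplier
Brown → ±1% tolerance
886 × 1000 = 886000 Ω
Allowed range: 877140 Ω to 894860 Ω.
871000 Ω lies outside that range.

no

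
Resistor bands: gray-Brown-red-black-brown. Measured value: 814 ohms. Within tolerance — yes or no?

yes

Grey → 8 (first significant figure)
Brown → 1 (second significant figure)
Red → 2 (third significant figure)
Black → ×1 multiplier
Brown → ±1% tolerance
812 × 1 = 812 Ω
Allowed range: 803.88 Ω to 820.12 Ω.
814 ohms lies inside that range.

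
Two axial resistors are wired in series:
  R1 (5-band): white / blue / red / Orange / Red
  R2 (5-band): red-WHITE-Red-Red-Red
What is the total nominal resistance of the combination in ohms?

R1: white, blue, red → 962; orange ×10^3 → 962000 Ω.
R2: red, white, red → 292; red ×10^2 → 29200 Ω.
Series: 962000 + 29200 = 991200 Ω.

991200 Ω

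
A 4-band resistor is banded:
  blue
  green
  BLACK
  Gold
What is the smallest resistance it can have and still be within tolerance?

61.75 Ω

Blue → 6 (first significant figure)
Green → 5 (second significant figure)
Black → ×1 multiplier
Gold → ±5% tolerance
65 × 1 = 65 Ω
Smallest = 65 × (1 − 5/100) = 61.75 Ω.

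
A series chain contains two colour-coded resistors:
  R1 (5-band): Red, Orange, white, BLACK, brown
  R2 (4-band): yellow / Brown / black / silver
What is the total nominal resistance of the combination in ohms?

280 Ω

R1: red, orange, white → 239; black ×1 → 239 Ω.
R2: yellow, brown → 41; black ×1 → 41 Ω.
Series: 239 + 41 = 280 Ω.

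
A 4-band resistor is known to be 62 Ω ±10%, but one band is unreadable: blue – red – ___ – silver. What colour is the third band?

black

62 Ω = 62 × 10^0.
The third band is the multiplier, 10^0, which is black.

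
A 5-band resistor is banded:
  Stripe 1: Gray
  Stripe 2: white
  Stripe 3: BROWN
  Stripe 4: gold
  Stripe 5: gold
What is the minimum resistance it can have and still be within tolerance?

Grey → 8 (first significant figure)
White → 9 (second significant figure)
Brown → 1 (third significant figure)
Gold → ×0.1 multiplier
Gold → ±5% tolerance
891 × 0.1 = 89.1 Ω
Minimum = 89.1 × (1 − 5/100) = 84.645 Ω.

84.645 Ω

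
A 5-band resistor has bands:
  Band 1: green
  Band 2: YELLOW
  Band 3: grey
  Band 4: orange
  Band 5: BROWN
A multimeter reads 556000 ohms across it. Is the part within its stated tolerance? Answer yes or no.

no

Green → 5 (first significant figure)
Yellow → 4 (second significant figure)
Grey → 8 (third significant figure)
Orange → ×10^3 multiplier
Brown → ±1% tolerance
548 × 1000 = 548000 Ω
Allowed range: 542520 Ω to 553480 Ω.
556000 ohms lies outside that range.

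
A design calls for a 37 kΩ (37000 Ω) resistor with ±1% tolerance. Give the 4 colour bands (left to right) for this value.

37000 Ω = 37 × 10^3.
3 → orange
7 → violet
Multiplier 10^3 → orange.
±1% tolerance → brown.

orange, violet, orange, brown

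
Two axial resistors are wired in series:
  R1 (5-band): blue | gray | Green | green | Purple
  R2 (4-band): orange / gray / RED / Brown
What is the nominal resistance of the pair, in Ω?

68503800 Ω

R1: blue, grey, green → 685; green ×10^5 → 68500000 Ω.
R2: orange, grey → 38; red ×10^2 → 3800 Ω.
Series: 68500000 + 3800 = 68503800 Ω.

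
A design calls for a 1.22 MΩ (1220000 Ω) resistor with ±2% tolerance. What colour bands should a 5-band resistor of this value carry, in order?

1220000 Ω = 122 × 10^4.
1 → brown
2 → red
2 → red
Multiplier 10^4 → yellow.
±2% tolerance → red.

brown, red, red, yellow, red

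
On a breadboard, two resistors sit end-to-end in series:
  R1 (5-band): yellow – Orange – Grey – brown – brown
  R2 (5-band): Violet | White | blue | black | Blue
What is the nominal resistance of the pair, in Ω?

5176 Ω

R1: yellow, orange, grey → 438; brown ×10 → 4380 Ω.
R2: violet, white, blue → 796; black ×1 → 796 Ω.
Series: 4380 + 796 = 5176 Ω.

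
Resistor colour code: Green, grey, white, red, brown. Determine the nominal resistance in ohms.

Green → 5 (first significant figure)
Grey → 8 (second significant figure)
White → 9 (third significant figure)
Red → ×10^2 multiplier
589 × 100 = 58900 Ω

58900 Ω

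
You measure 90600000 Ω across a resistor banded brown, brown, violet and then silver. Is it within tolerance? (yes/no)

Brown → 1 (first significant figure)
Brown → 1 (second significant figure)
Violet → ×10^7 multiplier
Silver → ±10% tolerance
11 × 10000000 = 110000000 Ω
Allowed range: 99000000 Ω to 121000000 Ω.
90600000 Ω lies outside that range.

no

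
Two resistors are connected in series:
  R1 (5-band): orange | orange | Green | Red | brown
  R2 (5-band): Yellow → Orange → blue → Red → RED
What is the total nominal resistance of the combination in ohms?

R1: orange, orange, green → 335; red ×10^2 → 33500 Ω.
R2: yellow, orange, blue → 436; red ×10^2 → 43600 Ω.
Series: 33500 + 43600 = 77100 Ω.

77100 Ω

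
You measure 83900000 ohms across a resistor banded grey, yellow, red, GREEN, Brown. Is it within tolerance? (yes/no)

Grey → 8 (first significant figure)
Yellow → 4 (second significant figure)
Red → 2 (third significant figure)
Green → ×10^5 multiplier
Brown → ±1% tolerance
842 × 100000 = 84200000 Ω
Allowed range: 83358000 Ω to 85042000 Ω.
83900000 ohms lies inside that range.

yes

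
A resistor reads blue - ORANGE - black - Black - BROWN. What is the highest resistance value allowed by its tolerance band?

636.3 Ω

Blue → 6 (first significant figure)
Orange → 3 (second significant figure)
Black → 0 (third significant figure)
Black → ×1 multiplier
Brown → ±1% tolerance
630 × 1 = 630 Ω
Highest = 630 × (1 + 1/100) = 636.3 Ω.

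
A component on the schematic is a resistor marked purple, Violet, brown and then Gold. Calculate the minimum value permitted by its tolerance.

Violet → 7 (first significant figure)
Violet → 7 (second significant figure)
Brown → ×10 multiplier
Gold → ±5% tolerance
77 × 10 = 770 Ω
Minimum = 770 × (1 − 5/100) = 731.5 Ω.

731.5 Ω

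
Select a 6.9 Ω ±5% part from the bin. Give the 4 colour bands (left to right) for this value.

6.9 Ω = 69 × 10^-1.
6 → blue
9 → white
Multiplier 10^-1 → gold.
±5% tolerance → gold.

blue, white, gold, gold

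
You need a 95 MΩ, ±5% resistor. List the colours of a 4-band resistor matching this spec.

white, green, blue, gold

95000000 Ω = 95 × 10^6.
9 → white
5 → green
Multiplier 10^6 → blue.
±5% tolerance → gold.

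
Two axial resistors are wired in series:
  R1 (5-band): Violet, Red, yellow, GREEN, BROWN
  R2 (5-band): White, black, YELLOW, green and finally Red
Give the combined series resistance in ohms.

162800000 Ω

R1: violet, red, yellow → 724; green ×10^5 → 72400000 Ω.
R2: white, black, yellow → 904; green ×10^5 → 90400000 Ω.
Series: 72400000 + 90400000 = 162800000 Ω.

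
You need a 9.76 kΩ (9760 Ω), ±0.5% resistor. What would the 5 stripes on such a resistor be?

white, violet, blue, brown, green

9760 Ω = 976 × 10^1.
9 → white
7 → violet
6 → blue
Multiplier 10^1 → brown.
±0.5% tolerance → green.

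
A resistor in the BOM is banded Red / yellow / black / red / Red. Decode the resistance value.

Red → 2 (first significant figure)
Yellow → 4 (second significant figure)
Black → 0 (third significant figure)
Red → ×10^2 multiplier
240 × 100 = 24000 Ω

24000 Ω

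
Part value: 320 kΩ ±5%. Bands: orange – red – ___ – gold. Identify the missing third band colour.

yellow

320000 Ω = 32 × 10^4.
The third band is the multiplier, 10^4, which is yellow.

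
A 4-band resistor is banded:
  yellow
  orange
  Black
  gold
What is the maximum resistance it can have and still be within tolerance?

Yellow → 4 (first significant figure)
Orange → 3 (second significant figure)
Black → ×1 multiplier
Gold → ±5% tolerance
43 × 1 = 43 Ω
Maximum = 43 × (1 + 5/100) = 45.15 Ω.

45.15 Ω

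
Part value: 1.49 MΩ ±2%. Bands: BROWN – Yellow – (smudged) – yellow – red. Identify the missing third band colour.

white

1490000 Ω = 149 × 10^4.
The third band gives digit 9 of the significand, and 9 is white.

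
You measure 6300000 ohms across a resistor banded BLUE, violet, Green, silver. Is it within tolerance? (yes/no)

yes

Blue → 6 (first significant figure)
Violet → 7 (second significant figure)
Green → ×10^5 multiplier
Silver → ±10% tolerance
67 × 100000 = 6700000 Ω
Allowed range: 6030000 Ω to 7370000 Ω.
6300000 ohms lies inside that range.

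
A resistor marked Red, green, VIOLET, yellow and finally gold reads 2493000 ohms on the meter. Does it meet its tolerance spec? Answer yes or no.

Red → 2 (first significant figure)
Green → 5 (second significant figure)
Violet → 7 (third significant figure)
Yellow → ×10^4 multiplier
Gold → ±5% tolerance
257 × 10000 = 2570000 Ω
Allowed range: 2441500 Ω to 2698500 Ω.
2493000 ohms lies inside that range.

yes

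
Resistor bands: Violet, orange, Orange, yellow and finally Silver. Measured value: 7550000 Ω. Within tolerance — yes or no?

Violet → 7 (first significant figure)
Orange → 3 (second significant figure)
Orange → 3 (third significant figure)
Yellow → ×10^4 multiplier
Silver → ±10% tolerance
733 × 10000 = 7330000 Ω
Allowed range: 6597000 Ω to 8063000 Ω.
7550000 Ω lies inside that range.

yes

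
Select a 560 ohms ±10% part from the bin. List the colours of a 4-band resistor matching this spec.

green, blue, brown, silver

560 Ω = 56 × 10^1.
5 → green
6 → blue
Multiplier 10^1 → brown.
±10% tolerance → silver.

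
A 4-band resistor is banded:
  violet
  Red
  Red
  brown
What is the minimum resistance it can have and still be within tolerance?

7128 Ω

Violet → 7 (first significant figure)
Red → 2 (second significant figure)
Red → ×10^2 multiplier
Brown → ±1% tolerance
72 × 100 = 7200 Ω
Minimum = 7200 × (1 − 1/100) = 7128 Ω.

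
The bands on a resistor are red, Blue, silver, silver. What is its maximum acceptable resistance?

Red → 2 (first significant figure)
Blue → 6 (second significant figure)
Silver → ×0.01 multiplier
Silver → ±10% tolerance
26 × 0.01 = 0.26 Ω
Maximum = 0.26 × (1 + 10/100) = 0.286 Ω.

0.286 Ω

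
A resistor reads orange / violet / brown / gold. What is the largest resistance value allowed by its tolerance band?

Orange → 3 (first significant figure)
Violet → 7 (second significant figure)
Brown → ×10 multiplier
Gold → ±5% tolerance
37 × 10 = 370 Ω
Largest = 370 × (1 + 5/100) = 388.5 Ω.

388.5 Ω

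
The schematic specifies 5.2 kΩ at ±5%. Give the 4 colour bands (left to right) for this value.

green, red, red, gold

5200 Ω = 52 × 10^2.
5 → green
2 → red
Multiplier 10^2 → red.
±5% tolerance → gold.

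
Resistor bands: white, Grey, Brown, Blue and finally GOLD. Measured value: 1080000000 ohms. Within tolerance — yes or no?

White → 9 (first significant figure)
Grey → 8 (second significant figure)
Brown → 1 (third significant figure)
Blue → ×10^6 multiplier
Gold → ±5% tolerance
981 × 1000000 = 981000000 Ω
Allowed range: 931950000 Ω to 1030050000 Ω.
1080000000 ohms lies outside that range.

no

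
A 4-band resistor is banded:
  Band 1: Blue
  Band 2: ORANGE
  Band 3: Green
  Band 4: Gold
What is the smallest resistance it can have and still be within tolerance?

5985000 Ω

Blue → 6 (first significant figure)
Orange → 3 (second significant figure)
Green → ×10^5 multiplier
Gold → ±5% tolerance
63 × 100000 = 6300000 Ω
Smallest = 6300000 × (1 − 5/100) = 5985000 Ω.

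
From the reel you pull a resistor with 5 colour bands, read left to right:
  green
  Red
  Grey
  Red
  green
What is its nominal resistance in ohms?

Green → 5 (first significant figure)
Red → 2 (second significant figure)
Grey → 8 (third significant figure)
Red → ×10^2 multiplier
528 × 100 = 52800 Ω

52800 Ω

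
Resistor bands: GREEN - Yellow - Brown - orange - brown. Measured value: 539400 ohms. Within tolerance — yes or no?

Green → 5 (first significant figure)
Yellow → 4 (second significant figure)
Brown → 1 (third significant figure)
Orange → ×10^3 multiplier
Brown → ±1% tolerance
541 × 1000 = 541000 Ω
Allowed range: 535590 Ω to 546410 Ω.
539400 ohms lies inside that range.

yes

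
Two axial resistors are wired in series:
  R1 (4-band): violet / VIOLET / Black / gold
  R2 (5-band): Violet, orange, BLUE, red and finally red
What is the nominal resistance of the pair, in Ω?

R1: violet, violet → 77; black ×1 → 77 Ω.
R2: violet, orange, blue → 736; red ×10^2 → 73600 Ω.
Series: 77 + 73600 = 73677 Ω.

73677 Ω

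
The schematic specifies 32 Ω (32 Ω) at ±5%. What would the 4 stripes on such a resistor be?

orange, red, black, gold

32 Ω = 32 × 10^0.
3 → orange
2 → red
Multiplier 10^0 → black.
±5% tolerance → gold.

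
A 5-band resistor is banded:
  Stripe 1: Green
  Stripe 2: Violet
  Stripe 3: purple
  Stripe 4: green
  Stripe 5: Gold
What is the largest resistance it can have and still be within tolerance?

Green → 5 (first significant figure)
Violet → 7 (second significant figure)
Violet → 7 (third significant figure)
Green → ×10^5 multiplier
Gold → ±5% tolerance
577 × 100000 = 57700000 Ω
Largest = 57700000 × (1 + 5/100) = 60585000 Ω.

60585000 Ω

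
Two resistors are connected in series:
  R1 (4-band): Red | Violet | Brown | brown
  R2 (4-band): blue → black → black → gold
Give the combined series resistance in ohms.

R1: red, violet → 27; brown ×10 → 270 Ω.
R2: blue, black → 60; black ×1 → 60 Ω.
Series: 270 + 60 = 330 Ω.

330 Ω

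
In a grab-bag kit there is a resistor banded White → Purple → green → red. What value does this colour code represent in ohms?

White → 9 (first significant figure)
Violet → 7 (second significant figure)
Green → ×10^5 multiplier
97 × 100000 = 9700000 Ω

9700000 Ω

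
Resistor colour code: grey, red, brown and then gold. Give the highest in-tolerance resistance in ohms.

Grey → 8 (first significant figure)
Red → 2 (second significant figure)
Brown → ×10 multiplier
Gold → ±5% tolerance
82 × 10 = 820 Ω
Highest = 820 × (1 + 5/100) = 861 Ω.

861 Ω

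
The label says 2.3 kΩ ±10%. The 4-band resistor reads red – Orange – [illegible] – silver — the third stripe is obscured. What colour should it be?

red

2300 Ω = 23 × 10^2.
The third band is the multiplier, 10^2, which is red.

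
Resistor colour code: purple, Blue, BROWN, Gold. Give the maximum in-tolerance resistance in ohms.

Violet → 7 (first significant figure)
Blue → 6 (second significant figure)
Brown → ×10 multiplier
Gold → ±5% tolerance
76 × 10 = 760 Ω
Maximum = 760 × (1 + 5/100) = 798 Ω.

798 Ω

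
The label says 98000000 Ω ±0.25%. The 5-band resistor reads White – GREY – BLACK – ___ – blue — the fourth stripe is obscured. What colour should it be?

98000000 Ω = 980 × 10^5.
The fourth band is the multiplier, 10^5, which is green.

green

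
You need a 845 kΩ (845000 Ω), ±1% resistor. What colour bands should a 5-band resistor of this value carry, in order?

grey, yellow, green, orange, brown

845000 Ω = 845 × 10^3.
8 → grey
4 → yellow
5 → green
Multiplier 10^3 → orange.
±1% tolerance → brown.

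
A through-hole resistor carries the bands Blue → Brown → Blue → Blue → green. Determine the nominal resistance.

Blue → 6 (first significant figure)
Brown → 1 (second significant figure)
Blue → 6 (third significant figure)
Blue → ×10^6 multiplier
616 × 1000000 = 616000000 Ω

616000000 Ω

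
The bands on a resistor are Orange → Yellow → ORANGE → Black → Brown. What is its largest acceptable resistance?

Orange → 3 (first significant figure)
Yellow → 4 (second significant figure)
Orange → 3 (third significant figure)
Black → ×1 multiplier
Brown → ±1% tolerance
343 × 1 = 343 Ω
Largest = 343 × (1 + 1/100) = 346.43 Ω.

346.43 Ω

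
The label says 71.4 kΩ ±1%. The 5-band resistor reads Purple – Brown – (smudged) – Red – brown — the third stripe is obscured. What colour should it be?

yellow

71400 Ω = 714 × 10^2.
The third band gives digit 4 of the significand, and 4 is yellow.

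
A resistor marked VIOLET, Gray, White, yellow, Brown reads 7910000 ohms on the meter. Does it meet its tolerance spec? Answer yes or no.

Violet → 7 (first significant figure)
Grey → 8 (second significant figure)
White → 9 (third significant figure)
Yellow → ×10^4 multiplier
Brown → ±1% tolerance
789 × 10000 = 7890000 Ω
Allowed range: 7811100 Ω to 7968900 Ω.
7910000 ohms lies inside that range.

yes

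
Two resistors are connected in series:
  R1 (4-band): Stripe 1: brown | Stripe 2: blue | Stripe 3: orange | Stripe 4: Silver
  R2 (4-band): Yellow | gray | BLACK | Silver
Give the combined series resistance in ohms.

16048 Ω

R1: brown, blue → 16; orange ×10^3 → 16000 Ω.
R2: yellow, grey → 48; black ×1 → 48 Ω.
Series: 16000 + 48 = 16048 Ω.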